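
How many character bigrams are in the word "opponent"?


Word: "opponent" (length 8)
Number of 2-grams = length - 2 + 1 = 8 - 2 + 1
= 7


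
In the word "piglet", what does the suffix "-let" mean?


Suffix: -let
As in: piglet -> pig + -let
Meaning = small


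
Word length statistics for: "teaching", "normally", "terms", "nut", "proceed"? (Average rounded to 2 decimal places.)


Lengths: "teaching"=8, "normally"=8, "terms"=5, "nut"=3, "proceed"=7
Sum = 31, Count = 5
Average = 31/5 = 6.20
= avg=6.20, min=3, max=8


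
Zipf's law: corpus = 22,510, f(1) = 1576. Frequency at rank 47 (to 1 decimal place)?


Zipf's law: f(r) = f(1) / r
f(1) = 1576
f(47) = 1576 / 47
= 33.5 occurrences


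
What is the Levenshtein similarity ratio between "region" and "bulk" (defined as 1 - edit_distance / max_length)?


Word 1: "region" (length 6)
Word 2: "bulk" (length 4)
One optimal edit sequence:
  1. delete 'r'  (+1)
  2. delete 'e'  (+1)
  3. substitute 'g' -> 'b'  (+1)
  4. substitute 'i' -> 'u'  (+1)
  5. substitute 'o' -> 'l'  (+1)
  6. substitute 'n' -> 'k'  (+1)
Edit distance = 6
Max length = max(6, 4) = 6
Similarity = 1 - 6/6
= 0.0000


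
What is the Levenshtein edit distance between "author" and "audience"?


Word 1: "author" (length 6)
Word 2: "audience" (length 8)
One optimal edit sequence (insert/delete/substitute each cost 1):
  1. keep 'a'
  2. keep 'u'
  3. insert 'd'  (+1)
  4. insert 'i'  (+1)
  5. substitute 't' -> 'e'  (+1)
  6. substitute 'h' -> 'n'  (+1)
  7. substitute 'o' -> 'c'  (+1)
  8. substitute 'r' -> 'e'  (+1)
Total edit operations: 6
Edit distance = 6


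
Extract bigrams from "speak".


Word: "speak" (length 5)
Number of bigrams = 5 - 2 + 1 = 4
  Position 0: "sp"
  Position 1: "pe"
  Position 2: "ea"
  Position 3: "ak"
Bigrams = "sp", "pe", "ea", "ak"


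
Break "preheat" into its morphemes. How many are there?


Word: "preheat"
Morphemes: pre- / heat
Each morpheme carries meaning
= 2 morphemes


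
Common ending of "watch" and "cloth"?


Word 1: "watch"
Word 2: "cloth"
Comparing from end:
  Pos -1: 'h' == 'h'
  Pos -2: 'c' != 't' (stop)
LCS = "h" (length 1)


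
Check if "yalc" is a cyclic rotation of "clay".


Word: "clay", Candidate: "yalc"
Method: check if candidate is substring of word+word
"clayclay" contains "yalc"? No
Is rotation = No


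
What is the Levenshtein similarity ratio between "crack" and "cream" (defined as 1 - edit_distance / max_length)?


Word 1: "crack" (length 5)
Word 2: "cream" (length 5)
One optimal edit sequence:
  1. keep 'c'
  2. keep 'r'
  3. substitute 'a' -> 'e'  (+1)
  4. substitute 'c' -> 'a'  (+1)
  5. substitute 'k' -> 'm'  (+1)
Edit distance = 3
Max length = max(5, 5) = 5
Similarity = 1 - 3/5
= 0.4000


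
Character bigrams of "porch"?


Word: "porch" (length 5)
Number of bigrams = 5 - 2 + 1 = 4
  Position 0: "po"
  Position 1: "or"
  Position 2: "rc"
  Position 3: "ch"
Bigrams = "po", "or", "rc", "ch"


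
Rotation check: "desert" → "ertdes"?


Word: "desert", Candidate: "ertdes"
Method: check if candidate is substring of word+word
"desertdesert" contains "ertdes"? Yes
Is rotation = Yes


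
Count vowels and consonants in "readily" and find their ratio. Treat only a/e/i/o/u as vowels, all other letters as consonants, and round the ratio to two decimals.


Word: "readily"
Vowels (a,e,i,o,u): 3
Consonants: 4
Ratio = 3/4
= 0.75


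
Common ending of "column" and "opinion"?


Word 1: "column"
Word 2: "opinion"
Comparing from end:
  Pos -1: 'n' == 'n'
  Pos -2: 'm' != 'o' (stop)
LCS = "n" (length 1)


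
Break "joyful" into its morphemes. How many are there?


Word: "joyful"
Morphemes: joy / -ful
Each morpheme carries meaning
= 2 morphemes


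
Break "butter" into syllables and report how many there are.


Word: "butter"
Syllable breakdown: but · ter
Counting: 2 parts
= 2 syllables


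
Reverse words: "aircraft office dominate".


Original: "aircraft office dominate"
Words (1..n): aircraft | office | dominate
Reversed (n..1): dominate | office | aircraft
Result = "dominate office aircraft"


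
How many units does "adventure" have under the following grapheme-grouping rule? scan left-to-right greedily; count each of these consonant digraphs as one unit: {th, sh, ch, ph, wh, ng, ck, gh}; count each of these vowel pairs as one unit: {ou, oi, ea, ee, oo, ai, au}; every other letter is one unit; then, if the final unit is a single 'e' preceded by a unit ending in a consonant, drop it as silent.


Word: "adventure" (9 letters)
Left-to-right scan:
  [1] 'a' (letter)
  [2] 'd' (letter)
  [3] 'v' (letter)
  [4] 'e' (letter)
  [5] 'n' (letter)
  [6] 't' (letter)
  [7] 'u' (letter)
  [8] 'r' (letter)
  [9] 'e' (letter)
Units from scan: 9
Final unit is 'e' after a consonant -> drop as silent (-1)
Sound units = 8 units


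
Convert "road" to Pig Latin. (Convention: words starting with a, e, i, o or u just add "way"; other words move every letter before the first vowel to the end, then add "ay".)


Word: "road"
Starts with consonant(s) → move to end, add 'ay'
Consonant cluster: "r"
Pig Latin = "oadray"


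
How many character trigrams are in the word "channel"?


Word: "channel" (length 7)
Number of 3-grams = length - 3 + 1 = 7 - 3 + 1
= 5


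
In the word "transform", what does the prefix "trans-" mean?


Prefix: trans-
Example: transform = trans- + form
Meaning = across


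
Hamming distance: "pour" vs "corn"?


Comparing character by character (same length = 4):
  Pos 0: 'p' vs 'c' !=
  Pos 1: 'o' vs 'o' =
  Pos 2: 'u' vs 'r' !=
  Pos 3: 'r' vs 'n' !=
Hamming distance = 3


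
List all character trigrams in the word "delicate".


Word: "delicate" (length 8)
Number of trigrams = 8 - 3 + 1 = 6
  Position 0: "del"
  Position 1: "eli"
  Position 2: "lic"
  Position 3: "ica"
  Position 4: "cat"
  Position 5: "ate"
Trigrams = "del", "eli", "lic", "ica", "cat", "ate"


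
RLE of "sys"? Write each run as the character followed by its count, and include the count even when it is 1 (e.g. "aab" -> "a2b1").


String: "sys"
Scanning for consecutive runs:
  's' x 1
  'y' x 1
  's' x 1
RLE = "s1y1s1"


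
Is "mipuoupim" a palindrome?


Word: "mipuoupim"
Reversed: "mipuoupim"
Forward == Backward? mipuoupim == mipuoupim
Palindrome = Yes


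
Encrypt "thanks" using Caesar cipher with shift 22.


Word: "thanks"
Shift: 22
Each letter → (letter + shift) mod 26:
  't' (19) + 22 = 15 → 'p'
  'h' (7) + 22 = 3 → 'd'
  'a' (0) + 22 = 22 → 'w'
  'n' (13) + 22 = 9 → 'j'
  'k' (10) + 22 = 6 → 'g'
  's' (18) + 22 = 14 → 'o'
Result = "pdwjgo"


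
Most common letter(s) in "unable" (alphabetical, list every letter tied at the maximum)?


Word: "unable"
Letter counts:
  'a': 1
  'b': 1
  'e': 1
  'l': 1
  'n': 1
  'u': 1
Maximum count = 1
Most frequent = 'a', 'b', 'e', 'l', 'n', 'u' (1 time each)


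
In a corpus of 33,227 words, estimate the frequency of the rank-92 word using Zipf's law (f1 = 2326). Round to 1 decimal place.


Zipf's law: f(r) = f(1) / r
f(1) = 2326
f(92) = 2326 / 92
= 25.3 occurrences


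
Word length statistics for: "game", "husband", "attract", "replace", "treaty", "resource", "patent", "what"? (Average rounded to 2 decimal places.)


Lengths: "game"=4, "husband"=7, "attract"=7, "replace"=7, "treaty"=6, "resource"=8, "patent"=6, "what"=4
Sum = 49, Count = 8
Average = 49/8 = 6.13
= avg=6.13, min=4, max=8


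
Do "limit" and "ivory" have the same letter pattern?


Pattern of "limit": [0, 1, 2, 1, 3]
Pattern of "ivory": [0, 1, 2, 3, 4]
Patterns do not match
Same pattern = No


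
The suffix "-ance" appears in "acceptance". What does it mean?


Suffix: -ance
As in: acceptance -> accept + -ance
Meaning = state of


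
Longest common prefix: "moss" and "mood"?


Word 1: "moss"
Word 2: "mood"
Comparing from start:
  Pos 0: 'm' == 'm'
  Pos 1: 'o' == 'o'
  Pos 2: 's' != 'o' (stop)
LCP = "mo" (length 2)


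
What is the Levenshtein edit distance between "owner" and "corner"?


Word 1: "owner" (length 5)
Word 2: "corner" (length 6)
One optimal edit sequence (insert/delete/substitute each cost 1):
  1. insert 'c'  (+1)
  2. keep 'o'
  3. substitute 'w' -> 'r'  (+1)
  4. keep 'n'
  5. keep 'e'
  6. keep 'r'
Total edit operations: 2
Edit distance = 2


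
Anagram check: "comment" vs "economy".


Word 1: "comment" → sorted: cemmnot
Word 2: "economy" → sorted: cemnooy
Same letters? cemmnot != cemnooy
Anagram = No


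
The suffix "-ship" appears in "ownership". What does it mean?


Suffix: -ship
As in: ownership -> owner + -ship
Meaning = state / position


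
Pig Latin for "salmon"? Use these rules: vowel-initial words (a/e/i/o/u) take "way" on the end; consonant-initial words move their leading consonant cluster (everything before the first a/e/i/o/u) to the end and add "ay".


Word: "salmon"
Starts with consonant(s) → move to end, add 'ay'
Consonant cluster: "s"
Pig Latin = "almonsay"


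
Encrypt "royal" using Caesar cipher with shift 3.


Word: "royal"
Shift: 3
Each letter → (letter + shift) mod 26:
  'r' (17) + 3 = 20 → 'u'
  'o' (14) + 3 = 17 → 'r'
  'y' (24) + 3 = 1 → 'b'
  'a' (0) + 3 = 3 → 'd'
  'l' (11) + 3 = 14 → 'o'
Result = "urbdo"


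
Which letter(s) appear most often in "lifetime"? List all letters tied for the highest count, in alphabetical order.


Word: "lifetime"
Letter counts:
  'e': 2
  'f': 1
  'i': 2
  'l': 1
  'm': 1
  't': 1
Maximum count = 2
Most frequent = 'e', 'i' (2 times each)


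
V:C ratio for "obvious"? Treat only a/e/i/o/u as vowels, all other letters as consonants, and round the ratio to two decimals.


Word: "obvious"
Vowels (a,e,i,o,u): 4
Consonants: 3
Ratio = 4/3
= 1.33


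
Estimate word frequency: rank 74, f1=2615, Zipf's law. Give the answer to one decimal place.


Zipf's law: f(r) = f(1) / r
f(1) = 2615
f(74) = 2615 / 74
= 35.3 occurrences


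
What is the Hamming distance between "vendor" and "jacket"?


Comparing character by character (same length = 6):
  Pos 0: 'v' vs 'j' !=
  Pos 1: 'e' vs 'a' !=
  Pos 2: 'n' vs 'c' !=
  Pos 3: 'd' vs 'k' !=
  Pos 4: 'o' vs 'e' !=
  Pos 5: 'r' vs 't' !=
Hamming distance = 6


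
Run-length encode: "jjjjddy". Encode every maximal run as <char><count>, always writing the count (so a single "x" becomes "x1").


String: "jjjjddy"
Scanning for consecutive runs:
  'j' x 4
  'd' x 2
  'y' x 1
RLE = "j4d2y1"


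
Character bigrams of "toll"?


Word: "toll" (length 4)
Number of bigrams = 4 - 2 + 1 = 3
  Position 0: "to"
  Position 1: "ol"
  Position 2: "ll"
Bigrams = "to", "ol", "ll"


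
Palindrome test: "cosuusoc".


Word: "cosuusoc"
Reversed: "cosuusoc"
Forward == Backward? cosuusoc == cosuusoc
Palindrome = Yes


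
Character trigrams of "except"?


Word: "except" (length 6)
Number of trigrams = 6 - 3 + 1 = 4
  Position 0: "exc"
  Position 1: "xce"
  Position 2: "cep"
  Position 3: "ept"
Trigrams = "exc", "xce", "cep", "ept"


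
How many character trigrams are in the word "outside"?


Word: "outside" (length 7)
Number of 3-grams = length - 3 + 1 = 7 - 3 + 1
= 5


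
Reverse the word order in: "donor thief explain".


Original: "donor thief explain"
Words (1..n): donor | thief | explain
Reversed (n..1): explain | thief | donor
Result = "explain thief donor"


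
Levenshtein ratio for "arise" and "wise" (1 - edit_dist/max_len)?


Word 1: "arise" (length 5)
Word 2: "wise" (length 4)
One optimal edit sequence:
  1. delete 'a'  (+1)
  2. substitute 'r' -> 'w'  (+1)
  3. keep 'i'
  4. keep 's'
  5. keep 'e'
Edit distance = 2
Max length = max(5, 4) = 5
Similarity = 1 - 2/5
= 0.6000


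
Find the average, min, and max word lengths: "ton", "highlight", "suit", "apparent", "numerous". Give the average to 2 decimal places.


Lengths: "ton"=3, "highlight"=9, "suit"=4, "apparent"=8, "numerous"=8
Sum = 32, Count = 5
Average = 32/5 = 6.40
= avg=6.40, min=3, max=9


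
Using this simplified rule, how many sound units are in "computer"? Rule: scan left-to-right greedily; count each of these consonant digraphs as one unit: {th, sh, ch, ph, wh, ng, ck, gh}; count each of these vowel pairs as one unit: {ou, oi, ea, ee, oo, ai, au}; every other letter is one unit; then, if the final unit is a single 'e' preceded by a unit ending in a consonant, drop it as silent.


Word: "computer" (8 letters)
Left-to-right scan:
  (1) 'c' (letter)
  (2) 'o' (letter)
  (3) 'm' (letter)
  (4) 'p' (letter)
  (5) 'u' (letter)
  (6) 't' (letter)
  (7) 'e' (letter)
  (8) 'r' (letter)
Units from scan: 8
Sound units = 8 units


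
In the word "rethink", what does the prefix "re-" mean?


Prefix: re-
Example: rethink (re- + think)
Meaning = again


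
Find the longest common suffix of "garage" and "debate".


Word 1: "garage"
Word 2: "debate"
Comparing from end:
  Pos -1: 'e' == 'e'
  Pos -2: 'g' != 't' (stop)
LCS = "e" (length 1)


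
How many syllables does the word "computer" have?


Word: "computer"
Syllable breakdown: com | pu | ter
Counting: 3 parts
= 3 syllables


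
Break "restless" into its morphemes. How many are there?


Word: "restless"
Morphemes: rest / -less
Each morpheme carries meaning
= 2 morphemes


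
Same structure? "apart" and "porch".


Pattern of "apart": [0, 1, 0, 2, 3]
Pattern of "porch": [0, 1, 2, 3, 4]
Patterns do not match
Same pattern = No


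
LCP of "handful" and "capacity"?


Word 1: "handful"
Word 2: "capacity"
Comparing from start:
  Pos 0: 'h' != 'c' (stop)
LCP = "" (length 0)


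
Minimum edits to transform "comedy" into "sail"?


Word 1: "comedy" (length 6)
Word 2: "sail" (length 4)
One optimal edit sequence (insert/delete/substitute each cost 1):
  1. delete 'c'  (+1)
  2. delete 'o'  (+1)
  3. substitute 'm' -> 's'  (+1)
  4. substitute 'e' -> 'a'  (+1)
  5. substitute 'd' -> 'i'  (+1)
  6. substitute 'y' -> 'l'  (+1)
Total edit operations: 6
Edit distance = 6


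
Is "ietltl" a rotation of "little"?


Word: "little", Candidate: "ietltl"
Method: check if candidate is substring of word+word
"littlelittle" contains "ietltl"? No
Is rotation = No


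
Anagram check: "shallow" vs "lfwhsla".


Word 1: "shallow" → sorted: ahllosw
Word 2: "lfwhsla" → sorted: afhllsw
Same letters? ahllosw != afhllsw
Anagram = No


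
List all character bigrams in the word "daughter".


Word: "daughter" (length 8)
Number of bigrams = 8 - 2 + 1 = 7
  Position 0: "da"
  Position 1: "au"
  Position 2: "ug"
  Position 3: "gh"
  Position 4: "ht"
  Position 5: "te"
  Position 6: "er"
Bigrams = "da", "au", "ug", "gh", "ht", "te", "er"


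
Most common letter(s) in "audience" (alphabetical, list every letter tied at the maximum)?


Word: "audience"
Letter counts:
  'a': 1
  'c': 1
  'd': 1
  'e': 2
  'i': 1
  'n': 1
  'u': 1
Maximum count = 2
Most frequent = 'e' (2 times each)


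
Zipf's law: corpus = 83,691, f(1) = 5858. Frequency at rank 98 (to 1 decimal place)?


Zipf's law: f(r) = f(1) / r
f(1) = 5858
f(98) = 5858 / 98
= 59.8 occurrences


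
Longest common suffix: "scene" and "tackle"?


Word 1: "scene"
Word 2: "tackle"
Comparing from end:
  Pos -1: 'e' == 'e'
  Pos -2: 'n' != 'l' (stop)
LCS = "e" (length 1)


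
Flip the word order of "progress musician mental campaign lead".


Original: "progress musician mental campaign lead"
Words (1..n): progress | musician | mental | campaign | lead
Reversed (n..1): lead | campaign | mental | musician | progress
Result = "lead campaign mental musician progress"


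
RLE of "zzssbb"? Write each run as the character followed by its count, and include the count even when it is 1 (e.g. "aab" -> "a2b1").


String: "zzssbb"
Scanning for consecutive runs:
  'z' x 2
  's' x 2
  'b' x 2
RLE = "z2s2b2"


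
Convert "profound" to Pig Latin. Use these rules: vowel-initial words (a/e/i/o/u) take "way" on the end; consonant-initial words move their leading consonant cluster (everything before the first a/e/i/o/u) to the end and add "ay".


Word: "profound"
Starts with consonant(s) → move to end, add 'ay'
Consonant cluster: "pr"
Pig Latin = "ofoundpray"


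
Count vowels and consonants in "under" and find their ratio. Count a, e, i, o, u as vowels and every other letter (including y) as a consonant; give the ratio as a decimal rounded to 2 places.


Word: "under"
Vowels (a,e,i,o,u): 2
Consonants: 3
Ratio = 2/3
= 0.67


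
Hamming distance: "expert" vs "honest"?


Comparing character by character (same length = 6):
  Pos 0: 'e' vs 'h' !=
  Pos 1: 'x' vs 'o' !=
  Pos 2: 'p' vs 'n' !=
  Pos 3: 'e' vs 'e' =
  Pos 4: 'r' vs 's' !=
  Pos 5: 't' vs 't' =
Hamming distance = 4


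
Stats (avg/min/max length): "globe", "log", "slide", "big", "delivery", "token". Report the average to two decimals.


Lengths: "globe"=5, "log"=3, "slide"=5, "big"=3, "delivery"=8, "token"=5
Sum = 29, Count = 6
Average = 29/6 = 4.83
= avg=4.83, min=3, max=8


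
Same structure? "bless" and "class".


Pattern of "bless": [0, 1, 2, 3, 3]
Pattern of "class": [0, 1, 2, 3, 3]
Patterns match
Same pattern = Yes


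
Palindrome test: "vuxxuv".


Word: "vuxxuv"
Reversed: "vuxxuv"
Forward == Backward? vuxxuv == vuxxuv
Palindrome = Yes


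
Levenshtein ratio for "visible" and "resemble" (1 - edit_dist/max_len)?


Word 1: "visible" (length 7)
Word 2: "resemble" (length 8)
One optimal edit sequence:
  1. substitute 'v' -> 'r'  (+1)
  2. substitute 'i' -> 'e'  (+1)
  3. keep 's'
  4. insert 'e'  (+1)
  5. substitute 'i' -> 'm'  (+1)
  6. keep 'b'
  7. keep 'l'
  8. keep 'e'
Edit distance = 4
Max length = max(7, 8) = 8
Similarity = 1 - 4/8
= 0.5000


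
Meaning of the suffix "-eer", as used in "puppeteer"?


Suffix: -eer
Example: puppeteer = puppet + -eer
Meaning = one who is concerned with


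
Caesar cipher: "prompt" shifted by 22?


Word: "prompt"
Shift: 22
Each letter → (letter + shift) mod 26:
  'p' (15) + 22 = 11 → 'l'
  'r' (17) + 22 = 13 → 'n'
  'o' (14) + 22 = 10 → 'k'
  'm' (12) + 22 = 8 → 'i'
  'p' (15) + 22 = 11 → 'l'
  't' (19) + 22 = 15 → 'p'
Result = "lnkilp"


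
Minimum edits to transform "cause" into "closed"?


Word 1: "cause" (length 5)
Word 2: "closed" (length 6)
One optimal edit sequence (insert/delete/substitute each cost 1):
  1. keep 'c'
  2. substitute 'a' -> 'l'  (+1)
  3. substitute 'u' -> 'o'  (+1)
  4. keep 's'
  5. keep 'e'
  6. insert 'd'  (+1)
Total edit operations: 3
Edit distance = 3


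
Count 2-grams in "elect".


Word: "elect" (length 5)
Number of 2-grams = length - 2 + 1 = 5 - 2 + 1
= 4


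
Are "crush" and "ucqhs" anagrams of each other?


Word 1: "crush" → sorted: chrsu
Word 2: "ucqhs" → sorted: chqsu
Same letters? chrsu != chqsu
Anagram = No


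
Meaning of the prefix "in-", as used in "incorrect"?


Prefix: in-
Example: incorrect (in- + correct)
Meaning = not / into


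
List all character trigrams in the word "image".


Word: "image" (length 5)
Number of trigrams = 5 - 3 + 1 = 3
  Position 0: "ima"
  Position 1: "mag"
  Position 2: "age"
Trigrams = "ima", "mag", "age"


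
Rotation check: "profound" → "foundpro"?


Word: "profound", Candidate: "foundpro"
Method: check if candidate is substring of word+word
"profoundprofound" contains "foundpro"? Yes
Is rotation = Yes


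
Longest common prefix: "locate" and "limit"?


Word 1: "locate"
Word 2: "limit"
Comparing from start:
  Pos 0: 'l' == 'l'
  Pos 1: 'o' != 'i' (stop)
LCP = "l" (length 1)


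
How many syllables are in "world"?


Word: "world"
Syllable breakdown: world
Counting: 1 part
= 1 syllable


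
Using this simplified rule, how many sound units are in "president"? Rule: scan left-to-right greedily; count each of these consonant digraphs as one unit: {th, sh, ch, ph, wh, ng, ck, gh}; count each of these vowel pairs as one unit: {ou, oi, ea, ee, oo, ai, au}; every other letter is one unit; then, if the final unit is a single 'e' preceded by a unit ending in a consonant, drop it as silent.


Word: "president" (9 letters)
Left-to-right scan:
  [1] 'p' (letter)
  [2] 'r' (letter)
  [3] 'e' (letter)
  [4] 's' (letter)
  [5] 'i' (letter)
  [6] 'd' (letter)
  [7] 'e' (letter)
  [8] 'n' (letter)
  [9] 't' (letter)
Units from scan: 9
Sound units = 9 units


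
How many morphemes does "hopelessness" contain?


Word: "hopelessness"
Morphemes: hope + -less + -ness
Each morpheme carries meaning
= 3 morphemes


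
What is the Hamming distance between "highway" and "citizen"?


Comparing character by character (same length = 7):
  Pos 0: 'h' vs 'c' !=
  Pos 1: 'i' vs 'i' =
  Pos 2: 'g' vs 't' !=
  Pos 3: 'h' vs 'i' !=
  Pos 4: 'w' vs 'z' !=
  Pos 5: 'a' vs 'e' !=
  Pos 6: 'y' vs 'n' !=
Hamming distance = 6


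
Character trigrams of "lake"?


Word: "lake" (length 4)
Number of trigrams = 4 - 3 + 1 = 2
  Position 0: "lak"
  Position 1: "ake"
Trigrams = "lak", "ake"


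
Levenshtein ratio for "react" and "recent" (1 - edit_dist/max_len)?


Word 1: "react" (length 5)
Word 2: "recent" (length 6)
One optimal edit sequence:
  1. keep 'r'
  2. keep 'e'
  3. insert 'c'  (+1)
  4. substitute 'a' -> 'e'  (+1)
  5. substitute 'c' -> 'n'  (+1)
  6. keep 't'
Edit distance = 3
Max length = max(5, 6) = 6
Similarity = 1 - 3/6
= 0.5000


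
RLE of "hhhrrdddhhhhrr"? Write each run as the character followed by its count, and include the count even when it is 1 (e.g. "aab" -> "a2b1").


String: "hhhrrdddhhhhrr"
Scanning for consecutive runs:
  'h' x 3
  'r' x 2
  'd' x 3
  'h' x 4
  'r' x 2
RLE = "h3r2d3h4r2"


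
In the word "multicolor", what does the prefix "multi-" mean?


Prefix: multi-
Example: multicolor (multi- + color)
Meaning = many


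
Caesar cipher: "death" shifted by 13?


Word: "death"
Shift: 13
Each letter → (letter + shift) mod 26:
  'd' (3) + 13 = 16 → 'q'
  'e' (4) + 13 = 17 → 'r'
  'a' (0) + 13 = 13 → 'n'
  't' (19) + 13 = 6 → 'g'
  'h' (7) + 13 = 20 → 'u'
Result = "qrngu"


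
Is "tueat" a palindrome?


Word: "tueat"
Reversed: "taeut"
Forward == Backward? tueat != taeut
Palindrome = No


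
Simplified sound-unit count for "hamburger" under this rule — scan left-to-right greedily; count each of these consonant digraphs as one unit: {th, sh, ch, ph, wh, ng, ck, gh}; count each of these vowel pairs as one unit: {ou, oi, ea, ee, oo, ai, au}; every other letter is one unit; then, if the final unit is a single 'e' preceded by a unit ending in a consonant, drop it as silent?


Word: "hamburger" (9 letters)
Left-to-right scan:
  1. 'h' (letter)
  2. 'a' (letter)
  3. 'm' (letter)
  4. 'b' (letter)
  5. 'u' (letter)
  6. 'r' (letter)
  7. 'g' (letter)
  8. 'e' (letter)
  9. 'r' (letter)
Units from scan: 9
Sound units = 9 units


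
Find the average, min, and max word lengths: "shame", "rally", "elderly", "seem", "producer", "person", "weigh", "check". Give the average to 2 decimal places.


Lengths: "shame"=5, "rally"=5, "elderly"=7, "seem"=4, "producer"=8, "person"=6, "weigh"=5, "check"=5
Sum = 45, Count = 8
Average = 45/8 = 5.63
= avg=5.63, min=4, max=8


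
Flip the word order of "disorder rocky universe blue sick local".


Original: "disorder rocky universe blue sick local"
Words (1..n): disorder | rocky | universe | blue | sick | local
Reversed (n..1): local | sick | blue | universe | rocky | disorder
Result = "local sick blue universe rocky disorder"


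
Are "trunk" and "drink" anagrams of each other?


Word 1: "trunk" → sorted: knrtu
Word 2: "drink" → sorted: diknr
Same letters? knrtu != diknr
Anagram = No


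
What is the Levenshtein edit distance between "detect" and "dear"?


Word 1: "detect" (length 6)
Word 2: "dear" (length 4)
One optimal edit sequence (insert/delete/substitute each cost 1):
  1. keep 'd'
  2. delete 'e'  (+1)
  3. delete 't'  (+1)
  4. keep 'e'
  5. substitute 'c' -> 'a'  (+1)
  6. substitute 't' -> 'r'  (+1)
Total edit operations: 4
Edit distance = 4


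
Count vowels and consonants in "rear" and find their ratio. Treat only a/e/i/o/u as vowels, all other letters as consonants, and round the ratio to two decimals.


Word: "rear"
Vowels (a,e,i,o,u): 2
Consonants: 2
Ratio = 2/2
= 1.00


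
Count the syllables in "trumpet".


Word: "trumpet"
Syllable breakdown: trum · pet
Counting: 2 parts
= 2 syllables


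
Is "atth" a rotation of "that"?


Word: "that", Candidate: "atth"
Method: check if candidate is substring of word+word
"thatthat" contains "atth"? Yes
Is rotation = Yes


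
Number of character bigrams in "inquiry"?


Word: "inquiry" (length 7)
Number of 2-grams = length - 2 + 1 = 7 - 2 + 1
= 6


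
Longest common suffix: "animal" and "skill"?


Word 1: "animal"
Word 2: "skill"
Comparing from end:
  Pos -1: 'l' == 'l'
  Pos -2: 'a' != 'l' (stop)
LCS = "l" (length 1)


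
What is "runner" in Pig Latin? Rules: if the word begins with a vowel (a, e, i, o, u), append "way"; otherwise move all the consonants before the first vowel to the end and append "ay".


Word: "runner"
Starts with consonant(s) → move to end, add 'ay'
Consonant cluster: "r"
Pig Latin = "unnerray"


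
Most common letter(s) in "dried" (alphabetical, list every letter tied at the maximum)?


Word: "dried"
Letter counts:
  'd': 2
  'e': 1
  'i': 1
  'r': 1
Maximum count = 2
Most frequent = 'd' (2 times each)


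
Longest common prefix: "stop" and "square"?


Word 1: "stop"
Word 2: "square"
Comparing from start:
  Pos 0: 's' == 's'
  Pos 1: 't' != 'q' (stop)
LCP = "s" (length 1)


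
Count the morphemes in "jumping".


Word: "jumping"
Morphemes: jump + -ing
Each morpheme carries meaning
= 2 morphemes


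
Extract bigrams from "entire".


Word: "entire" (length 6)
Number of bigrams = 6 - 2 + 1 = 5
  Position 0: "en"
  Position 1: "nt"
  Position 2: "ti"
  Position 3: "ir"
  Position 4: "re"
Bigrams = "en", "nt", "ti", "ir", "re"


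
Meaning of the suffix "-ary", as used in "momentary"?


Suffix: -ary
Example: momentary (moment + -ary)
Meaning = relating to


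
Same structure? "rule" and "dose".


Pattern of "rule": [0, 1, 2, 3]
Pattern of "dose": [0, 1, 2, 3]
Patterns match
Same pattern = Yes


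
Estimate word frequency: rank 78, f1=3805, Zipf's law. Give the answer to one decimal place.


Zipf's law: f(r) = f(1) / r
f(1) = 3805
f(78) = 3805 / 78
= 48.8 occurrences


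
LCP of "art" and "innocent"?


Word 1: "art"
Word 2: "innocent"
Comparing from start:
  Pos 0: 'a' != 'i' (stop)
LCP = "" (length 0)


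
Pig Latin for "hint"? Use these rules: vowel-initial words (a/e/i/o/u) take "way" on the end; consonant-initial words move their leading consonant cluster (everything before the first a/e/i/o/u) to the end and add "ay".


Word: "hint"
Starts with consonant(s) → move to end, add 'ay'
Consonant cluster: "h"
Pig Latin = "inthay"


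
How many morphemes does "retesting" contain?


Word: "retesting"
Morphemes: re- | test | -ing
Each morpheme carries meaning
= 3 morphemes


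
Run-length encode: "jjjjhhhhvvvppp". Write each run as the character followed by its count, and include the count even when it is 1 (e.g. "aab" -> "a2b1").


String: "jjjjhhhhvvvppp"
Scanning for consecutive runs:
  'j' x 4
  'h' x 4
  'v' x 3
  'p' x 3
RLE = "j4h4v3p3"


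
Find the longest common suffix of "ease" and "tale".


Word 1: "ease"
Word 2: "tale"
Comparing from end:
  Pos -1: 'e' == 'e'
  Pos -2: 's' != 'l' (stop)
LCS = "e" (length 1)


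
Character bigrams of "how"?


Word: "how" (length 3)
Number of bigrams = 3 - 2 + 1 = 2
  Position 0: "ho"
  Position 1: "ow"
Bigrams = "ho", "ow"


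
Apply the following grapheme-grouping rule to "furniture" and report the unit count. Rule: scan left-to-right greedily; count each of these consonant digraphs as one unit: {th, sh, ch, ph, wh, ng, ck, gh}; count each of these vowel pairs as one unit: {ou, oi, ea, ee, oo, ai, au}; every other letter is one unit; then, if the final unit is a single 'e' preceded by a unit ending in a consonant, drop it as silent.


Word: "furniture" (9 letters)
Left-to-right scan:
  (1) 'f' (letter)
  (2) 'u' (letter)
  (3) 'r' (letter)
  (4) 'n' (letter)
  (5) 'i' (letter)
  (6) 't' (letter)
  (7) 'u' (letter)
  (8) 'r' (letter)
  (9) 'e' (letter)
Units from scan: 9
Final unit is 'e' after a consonant -> drop as silent (-1)
Sound units = 8 units


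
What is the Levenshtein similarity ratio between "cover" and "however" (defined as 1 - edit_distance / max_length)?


Word 1: "cover" (length 5)
Word 2: "however" (length 7)
One optimal edit sequence:
  1. substitute 'c' -> 'h'  (+1)
  2. keep 'o'
  3. insert 'w'  (+1)
  4. insert 'e'  (+1)
  5. keep 'v'
  6. keep 'e'
  7. keep 'r'
Edit distance = 3
Max length = max(5, 7) = 7
Similarity = 1 - 3/7
= 0.5714


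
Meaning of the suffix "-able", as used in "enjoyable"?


Suffix: -able
Example: enjoyable = enjoy + -able
Meaning = capable of


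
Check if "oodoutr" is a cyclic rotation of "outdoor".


Word: "outdoor", Candidate: "oodoutr"
Method: check if candidate is substring of word+word
"outdooroutdoor" contains "oodoutr"? No
Is rotation = No


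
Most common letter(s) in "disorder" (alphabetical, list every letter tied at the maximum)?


Word: "disorder"
Letter counts:
  'd': 2
  'e': 1
  'i': 1
  'o': 1
  'r': 2
  's': 1
Maximum count = 2
Most frequent = 'd', 'r' (2 times each)


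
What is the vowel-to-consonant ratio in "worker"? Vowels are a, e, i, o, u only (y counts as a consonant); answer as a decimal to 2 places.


Word: "worker"
Vowels (a,e,i,o,u): 2
Consonants: 4
Ratio = 2/4
= 0.50


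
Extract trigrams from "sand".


Word: "sand" (length 4)
Number of trigrams = 4 - 3 + 1 = 2
  Position 0: "san"
  Position 1: "and"
Trigrams = "san", "and"


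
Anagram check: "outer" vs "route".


Word 1: "outer" → sorted: eortu
Word 2: "route" → sorted: eortu
Same letters? eortu == eortu
Anagram = Yes


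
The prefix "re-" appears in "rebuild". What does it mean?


Prefix: re-
As in: rebuild -> re- + build
Meaning = again


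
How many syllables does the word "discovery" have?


Word: "discovery"
Syllable breakdown: dis · cov · er · y
Counting: 4 parts
= 4 syllables


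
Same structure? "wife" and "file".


Pattern of "wife": [0, 1, 2, 3]
Pattern of "file": [0, 1, 2, 3]
Patterns match
Same pattern = Yes


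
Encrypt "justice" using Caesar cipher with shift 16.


Word: "justice"
Shift: 16
Each letter → (letter + shift) mod 26:
  'j' (9) + 16 = 25 → 'z'
  'u' (20) + 16 = 10 → 'k'
  's' (18) + 16 = 8 → 'i'
  't' (19) + 16 = 9 → 'j'
  'i' (8) + 16 = 24 → 'y'
  'c' (2) + 16 = 18 → 's'
  'e' (4) + 16 = 20 → 'u'
Result = "zkijysu"


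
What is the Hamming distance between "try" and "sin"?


Comparing character by character (same length = 3):
  Pos 0: 't' vs 's' !=
  Pos 1: 'r' vs 'i' !=
  Pos 2: 'y' vs 'n' !=
Hamming distance = 3


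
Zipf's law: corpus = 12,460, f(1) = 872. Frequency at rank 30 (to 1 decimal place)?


Zipf's law: f(r) = f(1) / r
f(1) = 872
f(30) = 872 / 30
= 29.1 occurrences


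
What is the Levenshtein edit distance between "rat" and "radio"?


Word 1: "rat" (length 3)
Word 2: "radio" (length 5)
One optimal edit sequence (insert/delete/substitute each cost 1):
  1. keep 'r'
  2. keep 'a'
  3. insert 'd'  (+1)
  4. insert 'i'  (+1)
  5. substitute 't' -> 'o'  (+1)
Total edit operations: 3
Edit distance = 3


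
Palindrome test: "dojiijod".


Word: "dojiijod"
Reversed: "dojiijod"
Forward == Backward? dojiijod == dojiijod
Palindrome = Yes


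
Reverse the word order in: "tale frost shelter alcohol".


Original: "tale frost shelter alcohol"
Words (1..n): tale | frost | shelter | alcohol
Reversed (n..1): alcohol | shelter | frost | tale
Result = "alcohol shelter frost tale"


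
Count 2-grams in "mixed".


Word: "mixed" (length 5)
Number of 2-grams = length - 2 + 1 = 5 - 2 + 1
= 4


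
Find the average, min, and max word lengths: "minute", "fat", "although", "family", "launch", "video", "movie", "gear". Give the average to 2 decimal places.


Lengths: "minute"=6, "fat"=3, "although"=8, "family"=6, "launch"=6, "video"=5, "movie"=5, "gear"=4
Sum = 43, Count = 8
Average = 43/8 = 5.38
= avg=5.38, min=3, max=8


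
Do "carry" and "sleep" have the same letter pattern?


Pattern of "carry": [0, 1, 2, 2, 3]
Pattern of "sleep": [0, 1, 2, 2, 3]
Patterns match
Same pattern = Yes


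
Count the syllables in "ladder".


Word: "ladder"
Syllable breakdown: lad-der
Counting: 2 parts
= 2 syllables


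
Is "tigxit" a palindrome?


Word: "tigxit"
Reversed: "tixgit"
Forward == Backward? tigxit != tixgit
Palindrome = No


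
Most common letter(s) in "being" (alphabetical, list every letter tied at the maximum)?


Word: "being"
Letter counts:
  'b': 1
  'e': 1
  'g': 1
  'i': 1
  'n': 1
Maximum count = 1
Most frequent = 'b', 'e', 'g', 'i', 'n' (1 time each)


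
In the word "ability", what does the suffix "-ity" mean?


Suffix: -ity
Example: ability = able + -ity, with a spelling change
Meaning = quality of


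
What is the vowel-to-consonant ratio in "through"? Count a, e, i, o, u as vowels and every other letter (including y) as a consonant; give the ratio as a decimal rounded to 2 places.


Word: "through"
Vowels (a,e,i,o,u): 2
Consonants: 5
Ratio = 2/5
= 0.40


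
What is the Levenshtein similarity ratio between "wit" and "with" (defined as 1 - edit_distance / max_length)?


Word 1: "wit" (length 3)
Word 2: "with" (length 4)
One optimal edit sequence:
  1. keep 'w'
  2. keep 'i'
  3. keep 't'
  4. insert 'h'  (+1)
Edit distance = 1
Max length = max(3, 4) = 4
Similarity = 1 - 1/4
= 0.7500


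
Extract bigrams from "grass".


Word: "grass" (length 5)
Number of bigrams = 5 - 2 + 1 = 4
  Position 0: "gr"
  Position 1: "ra"
  Position 2: "as"
  Position 3: "ss"
Bigrams = "gr", "ra", "as", "ss"


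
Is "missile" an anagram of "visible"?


Word 1: "visible" → sorted: beiilsv
Word 2: "missile" → sorted: eiilmss
Same letters? beiilsv != eiilmss
Anagram = No


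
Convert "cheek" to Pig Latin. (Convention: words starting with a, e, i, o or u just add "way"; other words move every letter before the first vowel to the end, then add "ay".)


Word: "cheek"
Starts with consonant(s) → move to end, add 'ay'
Consonant cluster: "ch"
Pig Latin = "eekchay"


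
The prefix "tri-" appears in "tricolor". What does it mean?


Prefix: tri-
Example: tricolor = tri- + color
Meaning = three


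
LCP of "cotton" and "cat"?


Word 1: "cotton"
Word 2: "cat"
Comparing from start:
  Pos 0: 'c' == 'c'
  Pos 1: 'o' != 'a' (stop)
LCP = "c" (length 1)


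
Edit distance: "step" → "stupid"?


Word 1: "step" (length 4)
Word 2: "stupid" (length 6)
One optimal edit sequence (insert/delete/substitute each cost 1):
  1. keep 's'
  2. keep 't'
  3. substitute 'e' -> 'u'  (+1)
  4. keep 'p'
  5. insert 'i'  (+1)
  6. insert 'd'  (+1)
Total edit operations: 3
Edit distance = 3


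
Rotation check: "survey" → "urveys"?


Word: "survey", Candidate: "urveys"
Method: check if candidate is substring of word+word
"surveysurvey" contains "urveys"? Yes
Is rotation = Yes


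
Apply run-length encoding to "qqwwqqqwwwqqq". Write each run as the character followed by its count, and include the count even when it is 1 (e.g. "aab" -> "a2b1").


String: "qqwwqqqwwwqqq"
Scanning for consecutive runs:
  'q' x 2
  'w' x 2
  'q' x 3
  'w' x 3
  'q' x 3
RLE = "q2w2q3w3q3"


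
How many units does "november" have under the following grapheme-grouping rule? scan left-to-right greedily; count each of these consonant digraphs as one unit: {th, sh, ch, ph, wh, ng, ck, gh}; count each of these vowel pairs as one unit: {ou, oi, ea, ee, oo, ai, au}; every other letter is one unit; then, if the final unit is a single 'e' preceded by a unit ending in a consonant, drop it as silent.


Word: "november" (8 letters)
Left-to-right scan:
  [1] 'n' (letter)
  [2] 'o' (letter)
  [3] 'v' (letter)
  [4] 'e' (letter)
  [5] 'm' (letter)
  [6] 'b' (letter)
  [7] 'e' (letter)
  [8] 'r' (letter)
Units from scan: 8
Sound units = 8 units


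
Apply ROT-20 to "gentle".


Word: "gentle"
Shift: 20
Each letter → (letter + shift) mod 26:
  'g' (6) + 20 = 0 → 'a'
  'e' (4) + 20 = 24 → 'y'
  'n' (13) + 20 = 7 → 'h'
  't' (19) + 20 = 13 → 'n'
  'l' (11) + 20 = 5 → 'f'
  'e' (4) + 20 = 24 → 'y'
Result = "ayhnfy"


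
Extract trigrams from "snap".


Word: "snap" (length 4)
Number of trigrams = 4 - 3 + 1 = 2
  Position 0: "sna"
  Position 1: "nap"
Trigrams = "sna", "nap"


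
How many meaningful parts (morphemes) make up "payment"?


Word: "payment"
Morphemes: pay | -ment
Each morpheme carries meaning
= 2 morphemes


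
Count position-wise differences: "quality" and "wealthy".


Comparing character by character (same length = 7):
  Pos 0: 'q' vs 'w' !=
  Pos 1: 'u' vs 'e' !=
  Pos 2: 'a' vs 'a' =
  Pos 3: 'l' vs 'l' =
  Pos 4: 'i' vs 't' !=
  Pos 5: 't' vs 'h' !=
  Pos 6: 'y' vs 'y' =
Hamming distance = 4


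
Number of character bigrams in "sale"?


Word: "sale" (length 4)
Number of 2-grams = length - 2 + 1 = 4 - 2 + 1
= 3


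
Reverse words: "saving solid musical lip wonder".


Original: "saving solid musical lip wonder"
Words (1..n): saving | solid | musical | lip | wonder
Reversed (n..1): wonder | lip | musical | solid | saving
Result = "wonder lip musical solid saving"


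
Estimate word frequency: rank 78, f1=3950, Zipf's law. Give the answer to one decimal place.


Zipf's law: f(r) = f(1) / r
f(1) = 3950
f(78) = 3950 / 78
= 50.6 occurrences


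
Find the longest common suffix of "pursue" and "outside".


Word 1: "pursue"
Word 2: "outside"
Comparing from end:
  Pos -1: 'e' == 'e'
  Pos -2: 'u' != 'd' (stop)
LCS = "e" (length 1)


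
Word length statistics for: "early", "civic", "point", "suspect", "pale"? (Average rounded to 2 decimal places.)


Lengths: "early"=5, "civic"=5, "point"=5, "suspect"=7, "pale"=4
Sum = 26, Count = 5
Average = 26/5 = 5.20
= avg=5.20, min=4, max=7


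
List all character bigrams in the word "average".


Word: "average" (length 7)
Number of bigrams = 7 - 2 + 1 = 6
  Position 0: "av"
  Position 1: "ve"
  Position 2: "er"
  Position 3: "ra"
  Position 4: "ag"
  Position 5: "ge"
Bigrams = "av", "ve", "er", "ra", "ag", "ge"


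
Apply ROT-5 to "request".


Word: "request"
Shift: 5
Each letter → (letter + shift) mod 26:
  'r' (17) + 5 = 22 → 'w'
  'e' (4) + 5 = 9 → 'j'
  'q' (16) + 5 = 21 → 'v'
  'u' (20) + 5 = 25 → 'z'
  'e' (4) + 5 = 9 → 'j'
  's' (18) + 5 = 23 → 'x'
  't' (19) + 5 = 24 → 'y'
Result = "wjvzjxy"


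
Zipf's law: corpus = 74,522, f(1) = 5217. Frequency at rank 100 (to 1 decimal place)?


Zipf's law: f(r) = f(1) / r
f(1) = 5217
f(100) = 5217 / 100
= 52.2 occurrences


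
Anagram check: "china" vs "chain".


Word 1: "china" → sorted: achin
Word 2: "chain" → sorted: achin
Same letters? achin == achin
Anagram = Yes


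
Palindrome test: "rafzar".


Word: "rafzar"
Reversed: "razfar"
Forward == Backward? rafzar != razfar
Palindrome = No


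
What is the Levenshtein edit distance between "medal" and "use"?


Word 1: "medal" (length 5)
Word 2: "use" (length 3)
One optimal edit sequence (insert/delete/substitute each cost 1):
  1. delete 'm'  (+1)
  2. delete 'e'  (+1)
  3. substitute 'd' -> 'u'  (+1)
  4. substitute 'a' -> 's'  (+1)
  5. substitute 'l' -> 'e'  (+1)
Total edit operations: 5
Edit distance = 5


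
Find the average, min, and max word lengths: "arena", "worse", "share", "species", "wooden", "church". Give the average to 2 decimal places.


Lengths: "arena"=5, "worse"=5, "share"=5, "species"=7, "wooden"=6, "church"=6
Sum = 34, Count = 6
Average = 34/6 = 5.67
= avg=5.67, min=5, max=7
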